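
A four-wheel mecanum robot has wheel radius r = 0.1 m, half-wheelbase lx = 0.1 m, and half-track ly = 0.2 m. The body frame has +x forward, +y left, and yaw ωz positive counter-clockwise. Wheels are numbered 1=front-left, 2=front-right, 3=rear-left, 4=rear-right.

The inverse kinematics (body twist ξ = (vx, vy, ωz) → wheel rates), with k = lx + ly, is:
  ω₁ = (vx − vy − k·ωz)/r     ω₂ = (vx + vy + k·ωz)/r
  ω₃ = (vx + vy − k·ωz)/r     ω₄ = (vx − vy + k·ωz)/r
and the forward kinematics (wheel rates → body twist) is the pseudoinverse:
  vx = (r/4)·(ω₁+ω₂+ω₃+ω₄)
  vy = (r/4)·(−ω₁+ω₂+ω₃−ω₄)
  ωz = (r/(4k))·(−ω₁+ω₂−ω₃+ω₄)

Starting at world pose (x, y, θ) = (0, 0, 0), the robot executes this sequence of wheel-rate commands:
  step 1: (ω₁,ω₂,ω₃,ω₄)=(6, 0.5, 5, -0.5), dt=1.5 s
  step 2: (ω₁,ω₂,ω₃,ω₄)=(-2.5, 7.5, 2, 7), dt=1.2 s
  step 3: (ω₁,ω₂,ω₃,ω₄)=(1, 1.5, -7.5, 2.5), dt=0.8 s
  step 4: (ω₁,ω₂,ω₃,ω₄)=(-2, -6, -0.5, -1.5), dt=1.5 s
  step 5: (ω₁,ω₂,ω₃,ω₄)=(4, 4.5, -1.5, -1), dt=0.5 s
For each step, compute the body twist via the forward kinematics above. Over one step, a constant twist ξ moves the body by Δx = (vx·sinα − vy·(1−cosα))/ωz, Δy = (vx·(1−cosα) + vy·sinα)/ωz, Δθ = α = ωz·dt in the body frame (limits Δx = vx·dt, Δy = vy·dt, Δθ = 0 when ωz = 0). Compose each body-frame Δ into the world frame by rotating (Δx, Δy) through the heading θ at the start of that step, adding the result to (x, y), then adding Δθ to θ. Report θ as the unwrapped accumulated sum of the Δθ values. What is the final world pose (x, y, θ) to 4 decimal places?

(0.5311, -0.8033, 0.2417)

step 1: ξ=(vx,vy,ωz)=(0.2750, 0.0000, -0.9167), dt=1.5 → body Δ=(0.2943, -0.2416, -1.3750) → world pose (0.2943, -0.2416, -1.3750)
step 2: ξ=(vx,vy,ωz)=(0.3500, 0.1250, 1.2500), dt=1.2 → body Δ=(0.1864, 0.3599, 1.5000) → world pose (0.6836, -0.3544, 0.1250)
step 3: ξ=(vx,vy,ωz)=(-0.0625, -0.2375, 0.8750), dt=0.8 → body Δ=(0.0178, -0.1917, 0.7000) → world pose (0.7252, -0.5424, 0.8250)
step 4: ξ=(vx,vy,ωz)=(-0.2500, -0.0750, -0.4167), dt=1.5 → body Δ=(-0.3851, 0.0081, -0.6250) → world pose (0.4579, -0.8197, 0.2000)
step 5: ξ=(vx,vy,ωz)=(0.1500, 0.0000, 0.0833), dt=0.5 → body Δ=(0.0750, 0.0016, 0.0417) → world pose (0.5311, -0.8033, 0.2417)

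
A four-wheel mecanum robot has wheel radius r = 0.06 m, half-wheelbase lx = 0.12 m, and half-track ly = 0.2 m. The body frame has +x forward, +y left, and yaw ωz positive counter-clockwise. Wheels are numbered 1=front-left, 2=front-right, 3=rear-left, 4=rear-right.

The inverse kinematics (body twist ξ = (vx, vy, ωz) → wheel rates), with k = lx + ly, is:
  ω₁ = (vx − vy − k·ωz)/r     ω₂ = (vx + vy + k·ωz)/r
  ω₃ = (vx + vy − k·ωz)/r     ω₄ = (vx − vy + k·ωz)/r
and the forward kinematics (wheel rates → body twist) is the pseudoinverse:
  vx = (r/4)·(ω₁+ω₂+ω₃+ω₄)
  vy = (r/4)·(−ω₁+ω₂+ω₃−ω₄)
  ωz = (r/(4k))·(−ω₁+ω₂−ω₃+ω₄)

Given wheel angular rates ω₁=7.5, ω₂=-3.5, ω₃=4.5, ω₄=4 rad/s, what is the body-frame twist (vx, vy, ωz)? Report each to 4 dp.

k = lx + ly = 0.12 + 0.2 = 0.3200
ω₁+ω₂+ω₃+ω₄ = 12.5000  →  vx = (0.06/4)·12.5000 = 0.1875
−ω₁+ω₂+ω₃−ω₄ = -10.5000  →  vy = (0.06/4)·-10.5000 = -0.1575
−ω₁+ω₂−ω₃+ω₄ = -11.5000  →  ωz = (0.06/1.2800)·-11.5000 = -0.5391

(0.1875, -0.1575, -0.5391)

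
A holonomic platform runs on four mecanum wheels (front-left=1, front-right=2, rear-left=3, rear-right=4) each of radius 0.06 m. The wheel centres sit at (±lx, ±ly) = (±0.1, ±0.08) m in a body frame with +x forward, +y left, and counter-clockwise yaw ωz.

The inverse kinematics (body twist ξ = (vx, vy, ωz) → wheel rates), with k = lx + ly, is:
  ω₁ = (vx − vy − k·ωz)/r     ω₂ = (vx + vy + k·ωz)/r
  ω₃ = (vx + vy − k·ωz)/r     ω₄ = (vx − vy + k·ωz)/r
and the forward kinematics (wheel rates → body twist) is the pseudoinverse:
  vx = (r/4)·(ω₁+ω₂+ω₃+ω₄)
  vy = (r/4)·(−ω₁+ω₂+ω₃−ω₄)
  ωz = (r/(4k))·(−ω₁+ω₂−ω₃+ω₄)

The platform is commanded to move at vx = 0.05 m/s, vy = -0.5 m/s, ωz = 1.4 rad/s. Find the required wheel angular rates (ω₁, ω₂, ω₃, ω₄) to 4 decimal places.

(4.9667, -3.3000, -11.7000, 13.3667)

k = lx + ly = 0.1 + 0.08 = 0.1800;  k·ωz = 0.1800·1.4 = 0.2520
ω₁ (FL) = (vx − vy − k·ωz)/r = 0.2980/0.06 = 4.9667
ω₂ (FR) = (vx + vy + k·ωz)/r = -0.1980/0.06 = -3.3000
ω₃ (RL) = (vx + vy − k·ωz)/r = -0.7020/0.06 = -11.7000
ω₄ (RR) = (vx − vy + k·ωz)/r = 0.8020/0.06 = 13.3667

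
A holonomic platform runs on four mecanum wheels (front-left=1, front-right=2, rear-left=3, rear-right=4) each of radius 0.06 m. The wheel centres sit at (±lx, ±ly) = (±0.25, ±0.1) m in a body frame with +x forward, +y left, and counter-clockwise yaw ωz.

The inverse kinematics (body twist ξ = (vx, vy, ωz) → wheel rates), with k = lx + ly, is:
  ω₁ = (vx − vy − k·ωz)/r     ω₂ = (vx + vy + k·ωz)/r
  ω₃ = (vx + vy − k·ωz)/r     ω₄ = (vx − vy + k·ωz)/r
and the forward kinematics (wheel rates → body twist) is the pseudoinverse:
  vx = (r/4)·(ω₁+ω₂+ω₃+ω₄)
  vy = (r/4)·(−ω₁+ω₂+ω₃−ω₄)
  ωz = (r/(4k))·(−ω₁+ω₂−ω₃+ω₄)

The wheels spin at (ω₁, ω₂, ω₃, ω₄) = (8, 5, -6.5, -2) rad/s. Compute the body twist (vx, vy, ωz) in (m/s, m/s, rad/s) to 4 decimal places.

(0.0675, -0.1125, 0.0643)

k = lx + ly = 0.25 + 0.1 = 0.3500
ω₁+ω₂+ω₃+ω₄ = 4.5000  →  vx = (0.06/4)·4.5000 = 0.0675
−ω₁+ω₂+ω₃−ω₄ = -7.5000  →  vy = (0.06/4)·-7.5000 = -0.1125
−ω₁+ω₂−ω₃+ω₄ = 1.5000  →  ωz = (0.06/1.4000)·1.5000 = 0.0643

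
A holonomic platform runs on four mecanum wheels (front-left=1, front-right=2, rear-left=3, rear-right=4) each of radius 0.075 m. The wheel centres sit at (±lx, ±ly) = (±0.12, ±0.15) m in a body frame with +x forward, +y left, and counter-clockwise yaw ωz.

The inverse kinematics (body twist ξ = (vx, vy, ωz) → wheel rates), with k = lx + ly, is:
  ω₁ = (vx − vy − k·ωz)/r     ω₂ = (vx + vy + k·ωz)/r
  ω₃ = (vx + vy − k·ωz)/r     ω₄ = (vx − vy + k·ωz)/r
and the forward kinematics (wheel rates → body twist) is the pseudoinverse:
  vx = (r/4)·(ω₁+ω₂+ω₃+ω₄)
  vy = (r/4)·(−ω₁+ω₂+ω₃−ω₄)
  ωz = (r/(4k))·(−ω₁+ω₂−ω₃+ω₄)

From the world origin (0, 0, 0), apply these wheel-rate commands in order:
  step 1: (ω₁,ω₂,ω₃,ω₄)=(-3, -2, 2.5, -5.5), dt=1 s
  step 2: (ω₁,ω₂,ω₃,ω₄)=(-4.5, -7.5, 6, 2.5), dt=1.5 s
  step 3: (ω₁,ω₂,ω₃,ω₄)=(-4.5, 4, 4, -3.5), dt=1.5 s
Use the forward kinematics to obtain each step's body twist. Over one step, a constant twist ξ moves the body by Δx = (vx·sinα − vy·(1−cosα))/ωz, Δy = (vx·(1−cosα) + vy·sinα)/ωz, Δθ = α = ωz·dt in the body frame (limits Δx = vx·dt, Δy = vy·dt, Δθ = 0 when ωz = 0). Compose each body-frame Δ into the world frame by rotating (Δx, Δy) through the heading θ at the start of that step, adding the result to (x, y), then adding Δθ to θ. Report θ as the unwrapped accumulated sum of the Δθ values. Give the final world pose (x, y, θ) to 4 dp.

(0.2437, 0.4778, -1.0590)

step 1: ξ=(vx,vy,ωz)=(-0.1500, 0.1687, -0.4861), dt=1.0 → body Δ=(-0.1039, 0.1979, -0.4861) → world pose (-0.1039, 0.1979, -0.4861)
step 2: ξ=(vx,vy,ωz)=(-0.0656, 0.0094, -0.4514), dt=1.5 → body Δ=(-0.0865, 0.0451, -0.6771) → world pose (-0.1594, 0.2782, -1.1632)
step 3: ξ=(vx,vy,ωz)=(0.0000, 0.3000, 0.0694), dt=1.5 → body Δ=(-0.0234, 0.4492, 0.1042) → world pose (0.2437, 0.4778, -1.0590)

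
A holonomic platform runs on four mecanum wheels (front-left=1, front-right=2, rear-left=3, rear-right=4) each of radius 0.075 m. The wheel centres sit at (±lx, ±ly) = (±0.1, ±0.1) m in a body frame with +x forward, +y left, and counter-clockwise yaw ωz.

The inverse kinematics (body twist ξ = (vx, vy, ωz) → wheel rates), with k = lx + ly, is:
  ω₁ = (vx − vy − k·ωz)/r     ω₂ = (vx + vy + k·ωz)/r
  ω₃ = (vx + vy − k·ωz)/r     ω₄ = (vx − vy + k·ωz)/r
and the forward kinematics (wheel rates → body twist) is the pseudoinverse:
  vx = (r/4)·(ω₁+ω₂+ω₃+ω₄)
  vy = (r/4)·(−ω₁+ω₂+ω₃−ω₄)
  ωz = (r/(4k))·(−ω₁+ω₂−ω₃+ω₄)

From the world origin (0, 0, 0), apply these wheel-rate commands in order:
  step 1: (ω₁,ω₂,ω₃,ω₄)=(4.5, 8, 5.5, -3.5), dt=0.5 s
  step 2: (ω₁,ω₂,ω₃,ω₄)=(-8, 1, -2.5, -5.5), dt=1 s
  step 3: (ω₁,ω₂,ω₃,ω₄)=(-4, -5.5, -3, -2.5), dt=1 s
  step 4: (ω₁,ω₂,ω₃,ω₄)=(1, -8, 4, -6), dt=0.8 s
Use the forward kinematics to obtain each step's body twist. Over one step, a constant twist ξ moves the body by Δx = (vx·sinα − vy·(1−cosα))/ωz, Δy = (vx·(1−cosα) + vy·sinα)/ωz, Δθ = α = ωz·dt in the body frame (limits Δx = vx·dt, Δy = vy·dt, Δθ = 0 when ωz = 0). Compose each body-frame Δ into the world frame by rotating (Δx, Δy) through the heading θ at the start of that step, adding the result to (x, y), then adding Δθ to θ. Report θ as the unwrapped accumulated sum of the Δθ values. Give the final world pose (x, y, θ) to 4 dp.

step 1: ξ=(vx,vy,ωz)=(0.2719, 0.2344, -0.5156), dt=0.5 → body Δ=(0.1495, 0.0985, -0.2578) → world pose (0.1495, 0.0985, -0.2578)
step 2: ξ=(vx,vy,ωz)=(-0.2812, 0.2250, 0.5625), dt=1.0 → body Δ=(-0.3283, 0.1363, 0.5625) → world pose (-0.1332, 0.3139, 0.3047)
step 3: ξ=(vx,vy,ωz)=(-0.2812, -0.0375, -0.0937), dt=1.0 → body Δ=(-0.2826, -0.0243, -0.0937) → world pose (-0.3955, 0.2060, 0.2109)
step 4: ξ=(vx,vy,ωz)=(-0.1687, 0.0187, -1.7812), dt=0.8 → body Δ=(-0.0847, 0.0914, -1.4250) → world pose (-0.4975, 0.2776, -1.2141)

(-0.4975, 0.2776, -1.2141)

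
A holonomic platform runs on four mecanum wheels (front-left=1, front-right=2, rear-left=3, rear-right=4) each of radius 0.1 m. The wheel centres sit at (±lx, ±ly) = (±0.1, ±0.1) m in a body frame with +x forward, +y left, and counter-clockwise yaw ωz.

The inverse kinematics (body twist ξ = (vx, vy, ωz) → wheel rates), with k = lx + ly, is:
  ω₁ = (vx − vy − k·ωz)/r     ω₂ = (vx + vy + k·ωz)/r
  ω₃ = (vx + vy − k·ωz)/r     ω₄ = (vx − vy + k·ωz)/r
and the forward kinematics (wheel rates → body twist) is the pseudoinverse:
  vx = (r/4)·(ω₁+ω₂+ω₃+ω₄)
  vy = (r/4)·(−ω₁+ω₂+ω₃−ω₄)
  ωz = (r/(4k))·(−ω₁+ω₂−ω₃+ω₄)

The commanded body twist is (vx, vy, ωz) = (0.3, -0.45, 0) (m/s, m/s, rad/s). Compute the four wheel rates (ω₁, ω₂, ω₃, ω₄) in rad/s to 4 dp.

(7.5000, -1.5000, -1.5000, 7.5000)

k = lx + ly = 0.1 + 0.1 = 0.2000;  k·ωz = 0.2000·0 = 0.0000
ω₁ (FL) = (vx − vy − k·ωz)/r = 0.7500/0.1 = 7.5000
ω₂ (FR) = (vx + vy + k·ωz)/r = -0.1500/0.1 = -1.5000
ω₃ (RL) = (vx + vy − k·ωz)/r = -0.1500/0.1 = -1.5000
ω₄ (RR) = (vx − vy + k·ωz)/r = 0.7500/0.1 = 7.5000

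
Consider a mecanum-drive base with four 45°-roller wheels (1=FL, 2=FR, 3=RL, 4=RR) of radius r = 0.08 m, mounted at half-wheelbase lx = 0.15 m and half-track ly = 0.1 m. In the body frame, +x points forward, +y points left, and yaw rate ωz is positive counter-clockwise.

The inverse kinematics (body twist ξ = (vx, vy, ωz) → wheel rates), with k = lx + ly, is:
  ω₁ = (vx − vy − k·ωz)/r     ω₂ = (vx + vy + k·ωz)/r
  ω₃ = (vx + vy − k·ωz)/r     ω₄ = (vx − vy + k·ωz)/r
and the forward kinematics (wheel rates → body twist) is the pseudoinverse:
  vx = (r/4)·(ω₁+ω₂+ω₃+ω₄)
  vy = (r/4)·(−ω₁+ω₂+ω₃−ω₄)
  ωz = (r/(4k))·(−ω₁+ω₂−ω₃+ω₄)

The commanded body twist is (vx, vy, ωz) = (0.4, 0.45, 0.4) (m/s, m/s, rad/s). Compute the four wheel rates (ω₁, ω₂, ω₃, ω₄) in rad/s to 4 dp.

(-1.8750, 11.8750, 9.3750, 0.6250)

k = lx + ly = 0.15 + 0.1 = 0.2500;  k·ωz = 0.2500·0.4 = 0.1000
ω₁ (FL) = (vx − vy − k·ωz)/r = -0.1500/0.08 = -1.8750
ω₂ (FR) = (vx + vy + k·ωz)/r = 0.9500/0.08 = 11.8750
ω₃ (RL) = (vx + vy − k·ωz)/r = 0.7500/0.08 = 9.3750
ω₄ (RR) = (vx − vy + k·ωz)/r = 0.0500/0.08 = 0.6250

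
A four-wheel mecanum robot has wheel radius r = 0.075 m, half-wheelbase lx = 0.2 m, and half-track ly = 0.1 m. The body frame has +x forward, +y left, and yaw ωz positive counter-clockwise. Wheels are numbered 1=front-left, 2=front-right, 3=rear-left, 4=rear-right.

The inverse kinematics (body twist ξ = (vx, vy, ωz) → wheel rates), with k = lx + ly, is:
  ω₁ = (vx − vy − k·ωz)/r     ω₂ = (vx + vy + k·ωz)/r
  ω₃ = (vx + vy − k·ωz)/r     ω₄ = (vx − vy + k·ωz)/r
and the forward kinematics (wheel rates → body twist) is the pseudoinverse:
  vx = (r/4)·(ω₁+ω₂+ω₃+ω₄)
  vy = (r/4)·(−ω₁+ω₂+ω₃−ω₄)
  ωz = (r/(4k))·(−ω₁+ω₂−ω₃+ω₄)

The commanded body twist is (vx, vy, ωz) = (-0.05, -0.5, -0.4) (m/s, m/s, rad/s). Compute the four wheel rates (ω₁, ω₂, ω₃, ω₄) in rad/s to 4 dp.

k = lx + ly = 0.2 + 0.1 = 0.3000;  k·ωz = 0.3000·-0.4 = -0.1200
ω₁ (FL) = (vx − vy − k·ωz)/r = 0.5700/0.075 = 7.6000
ω₂ (FR) = (vx + vy + k·ωz)/r = -0.6700/0.075 = -8.9333
ω₃ (RL) = (vx + vy − k·ωz)/r = -0.4300/0.075 = -5.7333
ω₄ (RR) = (vx − vy + k·ωz)/r = 0.3300/0.075 = 4.4000

(7.6000, -8.9333, -5.7333, 4.4000)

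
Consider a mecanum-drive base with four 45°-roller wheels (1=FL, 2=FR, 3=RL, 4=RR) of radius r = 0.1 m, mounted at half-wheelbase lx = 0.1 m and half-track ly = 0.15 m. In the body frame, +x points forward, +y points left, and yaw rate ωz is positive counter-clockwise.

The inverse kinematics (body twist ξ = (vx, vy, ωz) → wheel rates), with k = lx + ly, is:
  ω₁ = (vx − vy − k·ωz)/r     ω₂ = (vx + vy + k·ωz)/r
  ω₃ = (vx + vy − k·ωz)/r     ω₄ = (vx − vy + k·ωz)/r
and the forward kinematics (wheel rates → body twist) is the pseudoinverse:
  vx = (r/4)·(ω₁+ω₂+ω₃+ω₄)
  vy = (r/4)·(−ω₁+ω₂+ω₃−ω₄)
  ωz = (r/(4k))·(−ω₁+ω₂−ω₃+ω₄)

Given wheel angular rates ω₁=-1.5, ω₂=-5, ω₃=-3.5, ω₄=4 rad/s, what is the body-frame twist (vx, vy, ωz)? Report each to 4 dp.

k = lx + ly = 0.1 + 0.15 = 0.2500
ω₁+ω₂+ω₃+ω₄ = -6.0000  →  vx = (0.1/4)·-6.0000 = -0.1500
−ω₁+ω₂+ω₃−ω₄ = -11.0000  →  vy = (0.1/4)·-11.0000 = -0.2750
−ω₁+ω₂−ω₃+ω₄ = 4.0000  →  ωz = (0.1/1.0000)·4.0000 = 0.4000

(-0.1500, -0.2750, 0.4000)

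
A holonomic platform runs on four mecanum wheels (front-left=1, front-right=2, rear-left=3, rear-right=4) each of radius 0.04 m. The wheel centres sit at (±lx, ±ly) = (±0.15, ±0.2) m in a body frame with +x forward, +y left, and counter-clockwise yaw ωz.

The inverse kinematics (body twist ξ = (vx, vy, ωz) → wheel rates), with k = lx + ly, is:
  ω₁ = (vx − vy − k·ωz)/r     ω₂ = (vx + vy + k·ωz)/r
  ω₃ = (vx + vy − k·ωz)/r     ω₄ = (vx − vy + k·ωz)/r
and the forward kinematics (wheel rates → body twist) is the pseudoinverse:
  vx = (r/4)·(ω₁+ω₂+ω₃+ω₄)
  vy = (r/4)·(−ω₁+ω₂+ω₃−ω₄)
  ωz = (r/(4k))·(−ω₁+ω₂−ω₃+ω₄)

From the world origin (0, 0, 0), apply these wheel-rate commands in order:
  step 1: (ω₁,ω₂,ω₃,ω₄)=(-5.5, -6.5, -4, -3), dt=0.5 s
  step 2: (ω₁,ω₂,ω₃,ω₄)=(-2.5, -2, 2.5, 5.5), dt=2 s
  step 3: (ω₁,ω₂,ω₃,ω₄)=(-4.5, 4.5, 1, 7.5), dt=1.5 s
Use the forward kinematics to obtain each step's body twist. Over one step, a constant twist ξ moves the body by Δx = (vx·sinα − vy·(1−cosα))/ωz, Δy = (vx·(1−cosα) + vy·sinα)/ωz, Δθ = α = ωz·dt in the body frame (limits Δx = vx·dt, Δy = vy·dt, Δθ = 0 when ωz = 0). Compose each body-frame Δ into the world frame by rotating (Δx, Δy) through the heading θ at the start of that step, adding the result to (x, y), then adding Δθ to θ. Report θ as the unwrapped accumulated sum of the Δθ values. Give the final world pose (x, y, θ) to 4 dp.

step 1: ξ=(vx,vy,ωz)=(-0.1900, -0.0200, 0.0000), dt=0.5 → body Δ=(-0.0950, -0.0100, 0.0000) → world pose (-0.0950, -0.0100, 0.0000)
step 2: ξ=(vx,vy,ωz)=(0.0350, -0.0250, 0.1000), dt=2.0 → body Δ=(0.0745, -0.0427, 0.2000) → world pose (-0.0205, -0.0527, 0.2000)
step 3: ξ=(vx,vy,ωz)=(0.0850, 0.0250, 0.4429), dt=1.5 → body Δ=(0.1063, 0.0756, 0.6643) → world pose (0.0687, 0.0425, 0.8643)

(0.0687, 0.0425, 0.8643)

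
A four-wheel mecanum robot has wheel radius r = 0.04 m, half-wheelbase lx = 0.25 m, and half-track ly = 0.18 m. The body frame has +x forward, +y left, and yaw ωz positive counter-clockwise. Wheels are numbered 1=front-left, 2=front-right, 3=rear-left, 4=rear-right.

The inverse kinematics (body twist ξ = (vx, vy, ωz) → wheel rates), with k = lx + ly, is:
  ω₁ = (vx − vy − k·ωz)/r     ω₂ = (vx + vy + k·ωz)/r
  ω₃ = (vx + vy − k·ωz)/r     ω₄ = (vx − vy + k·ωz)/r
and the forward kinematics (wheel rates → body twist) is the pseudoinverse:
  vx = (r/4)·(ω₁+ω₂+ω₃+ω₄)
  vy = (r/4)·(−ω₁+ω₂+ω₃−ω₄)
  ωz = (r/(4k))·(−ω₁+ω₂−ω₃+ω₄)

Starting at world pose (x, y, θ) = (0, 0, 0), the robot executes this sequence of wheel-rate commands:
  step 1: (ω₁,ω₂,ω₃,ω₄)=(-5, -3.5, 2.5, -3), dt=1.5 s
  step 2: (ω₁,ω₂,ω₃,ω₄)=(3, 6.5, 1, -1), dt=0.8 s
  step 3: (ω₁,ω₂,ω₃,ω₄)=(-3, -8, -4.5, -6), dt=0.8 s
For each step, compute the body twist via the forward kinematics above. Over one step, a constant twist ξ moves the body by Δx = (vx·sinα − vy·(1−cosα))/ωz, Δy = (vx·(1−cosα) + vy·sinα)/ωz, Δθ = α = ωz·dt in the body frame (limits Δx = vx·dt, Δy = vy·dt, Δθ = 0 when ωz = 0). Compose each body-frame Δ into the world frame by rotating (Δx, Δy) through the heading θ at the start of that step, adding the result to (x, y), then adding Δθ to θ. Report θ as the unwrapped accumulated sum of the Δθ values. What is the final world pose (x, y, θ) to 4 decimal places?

(-0.2205, 0.1501, -0.2326)

step 1: ξ=(vx,vy,ωz)=(-0.0900, 0.0700, -0.0930), dt=1.5 → body Δ=(-0.1272, 0.1141, -0.1395) → world pose (-0.1272, 0.1141, -0.1395)
step 2: ξ=(vx,vy,ωz)=(0.0950, 0.0550, 0.0349), dt=0.8 → body Δ=(0.0754, 0.0451, 0.0279) → world pose (-0.0463, 0.1482, -0.1116)
step 3: ξ=(vx,vy,ωz)=(-0.2150, -0.0350, -0.1512), dt=0.8 → body Δ=(-0.1733, -0.0175, -0.1209) → world pose (-0.2205, 0.1501, -0.2326)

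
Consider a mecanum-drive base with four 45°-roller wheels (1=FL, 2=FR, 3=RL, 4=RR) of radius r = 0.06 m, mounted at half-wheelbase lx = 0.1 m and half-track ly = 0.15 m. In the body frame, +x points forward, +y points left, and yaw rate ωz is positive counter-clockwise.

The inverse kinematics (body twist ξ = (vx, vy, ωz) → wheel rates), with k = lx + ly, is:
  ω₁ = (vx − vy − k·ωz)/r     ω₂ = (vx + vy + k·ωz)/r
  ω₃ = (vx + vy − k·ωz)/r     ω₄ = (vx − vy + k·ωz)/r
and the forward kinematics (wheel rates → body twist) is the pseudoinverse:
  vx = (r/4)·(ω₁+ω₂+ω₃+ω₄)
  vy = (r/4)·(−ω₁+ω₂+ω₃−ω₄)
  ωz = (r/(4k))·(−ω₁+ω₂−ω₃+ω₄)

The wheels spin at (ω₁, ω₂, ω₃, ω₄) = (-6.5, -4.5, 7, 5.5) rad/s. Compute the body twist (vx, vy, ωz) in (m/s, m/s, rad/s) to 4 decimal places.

k = lx + ly = 0.1 + 0.15 = 0.2500
ω₁+ω₂+ω₃+ω₄ = 1.5000  →  vx = (0.06/4)·1.5000 = 0.0225
−ω₁+ω₂+ω₃−ω₄ = 3.5000  →  vy = (0.06/4)·3.5000 = 0.0525
−ω₁+ω₂−ω₃+ω₄ = 0.5000  →  ωz = (0.06/1.0000)·0.5000 = 0.0300

(0.0225, 0.0525, 0.0300)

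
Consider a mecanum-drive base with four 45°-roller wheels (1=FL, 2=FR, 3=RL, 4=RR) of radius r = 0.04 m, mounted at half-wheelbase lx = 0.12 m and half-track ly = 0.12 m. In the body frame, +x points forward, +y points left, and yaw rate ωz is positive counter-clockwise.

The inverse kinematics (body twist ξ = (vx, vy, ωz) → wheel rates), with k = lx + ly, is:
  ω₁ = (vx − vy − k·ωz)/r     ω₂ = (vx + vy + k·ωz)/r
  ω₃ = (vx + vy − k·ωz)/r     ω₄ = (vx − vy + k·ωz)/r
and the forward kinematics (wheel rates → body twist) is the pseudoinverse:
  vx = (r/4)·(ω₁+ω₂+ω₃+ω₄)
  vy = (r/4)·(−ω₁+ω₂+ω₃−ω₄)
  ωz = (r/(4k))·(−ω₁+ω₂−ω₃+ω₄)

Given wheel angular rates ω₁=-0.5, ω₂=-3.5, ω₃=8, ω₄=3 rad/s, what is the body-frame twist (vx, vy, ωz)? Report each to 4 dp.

k = lx + ly = 0.12 + 0.12 = 0.2400
ω₁+ω₂+ω₃+ω₄ = 7.0000  →  vx = (0.04/4)·7.0000 = 0.0700
−ω₁+ω₂+ω₃−ω₄ = 2.0000  →  vy = (0.04/4)·2.0000 = 0.0200
−ω₁+ω₂−ω₃+ω₄ = -8.0000  →  ωz = (0.04/0.9600)·-8.0000 = -0.3333

(0.0700, 0.0200, -0.3333)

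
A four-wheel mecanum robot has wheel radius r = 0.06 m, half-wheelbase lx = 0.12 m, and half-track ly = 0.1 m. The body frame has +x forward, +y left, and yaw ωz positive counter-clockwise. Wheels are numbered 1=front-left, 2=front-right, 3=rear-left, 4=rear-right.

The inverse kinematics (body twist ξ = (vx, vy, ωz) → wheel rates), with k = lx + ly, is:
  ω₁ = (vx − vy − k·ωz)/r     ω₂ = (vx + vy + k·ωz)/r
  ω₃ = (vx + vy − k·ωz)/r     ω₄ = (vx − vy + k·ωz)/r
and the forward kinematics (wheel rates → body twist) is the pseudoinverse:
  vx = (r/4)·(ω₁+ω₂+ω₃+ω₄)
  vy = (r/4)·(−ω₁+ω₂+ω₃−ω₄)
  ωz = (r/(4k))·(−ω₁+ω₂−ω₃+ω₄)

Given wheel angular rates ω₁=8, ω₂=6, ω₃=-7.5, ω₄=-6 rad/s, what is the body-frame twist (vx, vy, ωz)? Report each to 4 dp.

k = lx + ly = 0.12 + 0.1 = 0.2200
ω₁+ω₂+ω₃+ω₄ = 0.5000  →  vx = (0.06/4)·0.5000 = 0.0075
−ω₁+ω₂+ω₃−ω₄ = -3.5000  →  vy = (0.06/4)·-3.5000 = -0.0525
−ω₁+ω₂−ω₃+ω₄ = -0.5000  →  ωz = (0.06/0.8800)·-0.5000 = -0.0341

(0.0075, -0.0525, -0.0341)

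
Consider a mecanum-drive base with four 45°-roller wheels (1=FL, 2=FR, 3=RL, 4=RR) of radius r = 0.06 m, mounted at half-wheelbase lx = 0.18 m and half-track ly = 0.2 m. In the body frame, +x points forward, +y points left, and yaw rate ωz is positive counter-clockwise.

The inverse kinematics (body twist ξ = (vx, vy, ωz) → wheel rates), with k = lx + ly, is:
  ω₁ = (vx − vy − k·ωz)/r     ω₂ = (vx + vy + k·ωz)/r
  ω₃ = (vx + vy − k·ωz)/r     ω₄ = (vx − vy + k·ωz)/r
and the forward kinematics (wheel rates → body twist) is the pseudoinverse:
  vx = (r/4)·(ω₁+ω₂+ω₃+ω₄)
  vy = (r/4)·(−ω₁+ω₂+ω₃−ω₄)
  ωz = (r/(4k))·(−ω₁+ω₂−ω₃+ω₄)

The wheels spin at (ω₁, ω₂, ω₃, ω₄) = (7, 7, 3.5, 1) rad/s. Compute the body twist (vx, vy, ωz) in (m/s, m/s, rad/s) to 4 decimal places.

k = lx + ly = 0.18 + 0.2 = 0.3800
ω₁+ω₂+ω₃+ω₄ = 18.5000  →  vx = (0.06/4)·18.5000 = 0.2775
−ω₁+ω₂+ω₃−ω₄ = 2.5000  →  vy = (0.06/4)·2.5000 = 0.0375
−ω₁+ω₂−ω₃+ω₄ = -2.5000  →  ωz = (0.06/1.5200)·-2.5000 = -0.0987

(0.2775, 0.0375, -0.0987)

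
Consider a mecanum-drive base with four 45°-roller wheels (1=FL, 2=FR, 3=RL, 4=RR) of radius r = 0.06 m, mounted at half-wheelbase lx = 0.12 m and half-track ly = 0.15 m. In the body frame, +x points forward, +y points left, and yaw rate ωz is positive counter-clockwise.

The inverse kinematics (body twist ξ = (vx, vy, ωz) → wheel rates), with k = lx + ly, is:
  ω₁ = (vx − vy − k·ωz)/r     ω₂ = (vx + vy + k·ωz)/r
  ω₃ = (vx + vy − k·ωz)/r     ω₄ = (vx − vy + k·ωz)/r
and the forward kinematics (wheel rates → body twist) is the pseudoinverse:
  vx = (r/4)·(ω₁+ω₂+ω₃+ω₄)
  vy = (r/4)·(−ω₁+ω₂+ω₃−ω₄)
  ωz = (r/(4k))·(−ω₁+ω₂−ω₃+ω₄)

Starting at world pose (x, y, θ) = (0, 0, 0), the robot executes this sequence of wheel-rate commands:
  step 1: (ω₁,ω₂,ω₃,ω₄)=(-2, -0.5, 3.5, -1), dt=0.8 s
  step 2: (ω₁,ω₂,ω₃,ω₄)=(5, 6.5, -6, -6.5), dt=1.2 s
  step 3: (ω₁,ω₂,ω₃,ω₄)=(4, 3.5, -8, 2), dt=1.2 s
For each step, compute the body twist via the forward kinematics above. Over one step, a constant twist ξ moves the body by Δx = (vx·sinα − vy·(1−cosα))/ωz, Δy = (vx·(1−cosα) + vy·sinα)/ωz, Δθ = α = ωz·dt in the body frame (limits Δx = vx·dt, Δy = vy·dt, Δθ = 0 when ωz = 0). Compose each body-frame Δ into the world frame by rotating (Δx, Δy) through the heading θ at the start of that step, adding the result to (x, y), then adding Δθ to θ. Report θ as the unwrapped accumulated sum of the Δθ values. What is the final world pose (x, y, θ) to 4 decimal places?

step 1: ξ=(vx,vy,ωz)=(0.0000, 0.0900, -0.1667), dt=0.8 → body Δ=(0.0048, 0.0718, -0.1333) → world pose (0.0048, 0.0718, -0.1333)
step 2: ξ=(vx,vy,ωz)=(-0.0150, 0.0300, 0.0556), dt=1.2 → body Δ=(-0.0192, 0.0354, 0.0667) → world pose (-0.0095, 0.1094, -0.0667)
step 3: ξ=(vx,vy,ωz)=(0.0225, -0.1575, 0.5278), dt=1.2 → body Δ=(0.0831, -0.1683, 0.6333) → world pose (0.0622, -0.0641, 0.5667)

(0.0622, -0.0641, 0.5667)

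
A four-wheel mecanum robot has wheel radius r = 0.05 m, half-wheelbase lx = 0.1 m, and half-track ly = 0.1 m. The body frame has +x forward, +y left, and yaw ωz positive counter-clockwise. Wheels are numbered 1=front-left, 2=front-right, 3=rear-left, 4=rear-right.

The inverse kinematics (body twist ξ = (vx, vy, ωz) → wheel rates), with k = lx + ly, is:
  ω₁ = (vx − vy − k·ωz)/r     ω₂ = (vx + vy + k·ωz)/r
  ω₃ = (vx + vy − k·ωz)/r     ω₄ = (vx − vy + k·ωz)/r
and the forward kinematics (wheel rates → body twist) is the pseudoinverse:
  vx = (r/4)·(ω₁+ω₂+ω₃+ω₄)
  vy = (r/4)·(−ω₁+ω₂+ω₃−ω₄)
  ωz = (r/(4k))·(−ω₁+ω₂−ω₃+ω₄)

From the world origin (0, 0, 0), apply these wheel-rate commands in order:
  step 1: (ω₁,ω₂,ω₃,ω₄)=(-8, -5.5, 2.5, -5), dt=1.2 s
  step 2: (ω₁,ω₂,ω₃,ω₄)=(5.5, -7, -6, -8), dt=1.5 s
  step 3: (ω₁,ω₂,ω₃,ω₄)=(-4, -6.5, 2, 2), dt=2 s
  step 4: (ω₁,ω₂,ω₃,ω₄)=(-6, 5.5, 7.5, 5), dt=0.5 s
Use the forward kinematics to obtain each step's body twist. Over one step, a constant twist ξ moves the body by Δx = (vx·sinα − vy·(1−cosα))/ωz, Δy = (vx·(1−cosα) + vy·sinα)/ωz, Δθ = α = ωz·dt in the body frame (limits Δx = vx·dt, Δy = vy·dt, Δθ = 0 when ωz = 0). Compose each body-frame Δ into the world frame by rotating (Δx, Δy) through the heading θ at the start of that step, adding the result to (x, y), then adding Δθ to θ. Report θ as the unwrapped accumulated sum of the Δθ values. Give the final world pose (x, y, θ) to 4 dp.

step 1: ξ=(vx,vy,ωz)=(-0.2000, 0.1250, -0.3125), dt=1.2 → body Δ=(-0.2066, 0.1910, -0.3750) → world pose (-0.2066, 0.1910, -0.3750)
step 2: ξ=(vx,vy,ωz)=(-0.1938, -0.1313, -0.9062), dt=1.5 → body Δ=(-0.3235, 0.0273, -1.3594) → world pose (-0.4976, 0.3349, -1.7344)
step 3: ξ=(vx,vy,ωz)=(-0.0813, -0.0312, -0.1562), dt=2.0 → body Δ=(-0.1696, -0.0363, -0.3125) → world pose (-0.5058, 0.5081, -2.0469)
step 4: ξ=(vx,vy,ωz)=(0.1500, 0.1750, 0.5625), dt=0.5 → body Δ=(0.0618, 0.0968, 0.2812) → world pose (-0.4481, 0.4088, -1.7656)

(-0.4481, 0.4088, -1.7656)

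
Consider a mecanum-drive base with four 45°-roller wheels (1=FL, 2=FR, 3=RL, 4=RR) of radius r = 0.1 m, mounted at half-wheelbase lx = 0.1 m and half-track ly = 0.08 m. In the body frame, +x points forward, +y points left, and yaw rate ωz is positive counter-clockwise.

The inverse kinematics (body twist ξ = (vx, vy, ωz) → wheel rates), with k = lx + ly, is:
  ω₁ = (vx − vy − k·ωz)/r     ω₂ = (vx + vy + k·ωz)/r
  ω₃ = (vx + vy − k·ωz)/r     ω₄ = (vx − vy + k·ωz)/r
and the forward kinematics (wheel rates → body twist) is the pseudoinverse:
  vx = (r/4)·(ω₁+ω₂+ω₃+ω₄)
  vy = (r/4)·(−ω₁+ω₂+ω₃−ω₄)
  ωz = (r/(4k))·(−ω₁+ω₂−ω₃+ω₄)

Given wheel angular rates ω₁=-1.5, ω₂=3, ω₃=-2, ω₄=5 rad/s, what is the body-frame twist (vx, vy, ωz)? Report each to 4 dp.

k = lx + ly = 0.1 + 0.08 = 0.1800
ω₁+ω₂+ω₃+ω₄ = 4.5000  →  vx = (0.1/4)·4.5000 = 0.1125
−ω₁+ω₂+ω₃−ω₄ = -2.5000  →  vy = (0.1/4)·-2.5000 = -0.0625
−ω₁+ω₂−ω₃+ω₄ = 11.5000  →  ωz = (0.1/0.7200)·11.5000 = 1.5972

(0.1125, -0.0625, 1.5972)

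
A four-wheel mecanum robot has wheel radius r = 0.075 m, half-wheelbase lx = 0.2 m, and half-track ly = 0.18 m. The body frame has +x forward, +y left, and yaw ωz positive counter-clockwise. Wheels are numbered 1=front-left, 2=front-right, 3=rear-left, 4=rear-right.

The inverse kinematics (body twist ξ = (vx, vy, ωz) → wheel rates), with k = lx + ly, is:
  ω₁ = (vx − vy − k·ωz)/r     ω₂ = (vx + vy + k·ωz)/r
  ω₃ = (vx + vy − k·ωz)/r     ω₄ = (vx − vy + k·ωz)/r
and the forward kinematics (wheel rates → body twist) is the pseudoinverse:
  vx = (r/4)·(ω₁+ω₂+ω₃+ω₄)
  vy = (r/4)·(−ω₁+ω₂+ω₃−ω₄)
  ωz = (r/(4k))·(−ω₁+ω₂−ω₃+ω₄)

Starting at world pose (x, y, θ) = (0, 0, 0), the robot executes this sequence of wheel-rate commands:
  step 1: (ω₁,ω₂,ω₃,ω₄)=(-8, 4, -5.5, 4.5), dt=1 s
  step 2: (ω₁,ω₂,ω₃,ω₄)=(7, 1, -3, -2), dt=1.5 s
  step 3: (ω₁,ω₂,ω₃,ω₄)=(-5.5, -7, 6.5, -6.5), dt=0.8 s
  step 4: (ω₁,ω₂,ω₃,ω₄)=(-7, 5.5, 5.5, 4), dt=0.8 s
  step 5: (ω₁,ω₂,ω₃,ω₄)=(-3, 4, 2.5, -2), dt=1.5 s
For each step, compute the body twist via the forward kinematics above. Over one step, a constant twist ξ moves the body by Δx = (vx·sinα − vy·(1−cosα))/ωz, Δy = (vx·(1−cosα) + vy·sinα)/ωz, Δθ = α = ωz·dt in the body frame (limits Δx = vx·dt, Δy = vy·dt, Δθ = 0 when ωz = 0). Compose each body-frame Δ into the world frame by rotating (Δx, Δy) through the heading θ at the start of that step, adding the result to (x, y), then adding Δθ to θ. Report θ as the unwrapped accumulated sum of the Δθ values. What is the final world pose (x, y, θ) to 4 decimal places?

(-0.2578, 0.5226, 0.7623)

step 1: ξ=(vx,vy,ωz)=(-0.0938, 0.0375, 1.0855), dt=1.0 → body Δ=(-0.0948, -0.0155, 1.0855) → world pose (-0.0948, -0.0155, 1.0855)
step 2: ξ=(vx,vy,ωz)=(0.0563, -0.1313, -0.2467), dt=1.5 → body Δ=(0.0464, -0.2078, -0.3701) → world pose (0.1107, -0.0714, 0.7155)
step 3: ξ=(vx,vy,ωz)=(-0.2344, 0.2156, -0.7155), dt=0.8 → body Δ=(-0.1294, 0.2154, -0.5724) → world pose (-0.1283, 0.0064, 0.1431)
step 4: ξ=(vx,vy,ωz)=(0.1500, 0.2625, 0.5428), dt=0.8 → body Δ=(0.0714, 0.2291, 0.4342) → world pose (-0.0903, 0.2433, 0.5773)
step 5: ξ=(vx,vy,ωz)=(0.0281, 0.2156, 0.1234), dt=1.5 → body Δ=(0.0121, 0.3255, 0.1850) → world pose (-0.2578, 0.5226, 0.7623)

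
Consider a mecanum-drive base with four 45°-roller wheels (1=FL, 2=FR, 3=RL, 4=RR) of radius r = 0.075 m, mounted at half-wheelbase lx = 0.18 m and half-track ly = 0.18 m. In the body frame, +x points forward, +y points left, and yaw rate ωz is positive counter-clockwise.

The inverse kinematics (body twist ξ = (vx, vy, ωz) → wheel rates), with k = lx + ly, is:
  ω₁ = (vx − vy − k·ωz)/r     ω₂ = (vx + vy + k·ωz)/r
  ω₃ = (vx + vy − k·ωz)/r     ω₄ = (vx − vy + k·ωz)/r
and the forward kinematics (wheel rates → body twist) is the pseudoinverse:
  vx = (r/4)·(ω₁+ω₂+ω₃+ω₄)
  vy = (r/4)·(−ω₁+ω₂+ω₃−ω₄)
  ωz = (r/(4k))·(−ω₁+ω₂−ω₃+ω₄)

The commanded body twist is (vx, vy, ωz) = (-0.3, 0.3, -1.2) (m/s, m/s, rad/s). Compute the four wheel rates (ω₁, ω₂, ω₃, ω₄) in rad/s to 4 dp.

(-2.2400, -5.7600, 5.7600, -13.7600)

k = lx + ly = 0.18 + 0.18 = 0.3600;  k·ωz = 0.3600·-1.2 = -0.4320
ω₁ (FL) = (vx − vy − k·ωz)/r = -0.1680/0.075 = -2.2400
ω₂ (FR) = (vx + vy + k·ωz)/r = -0.4320/0.075 = -5.7600
ω₃ (RL) = (vx + vy − k·ωz)/r = 0.4320/0.075 = 5.7600
ω₄ (RR) = (vx − vy + k·ωz)/r = -1.0320/0.075 = -13.7600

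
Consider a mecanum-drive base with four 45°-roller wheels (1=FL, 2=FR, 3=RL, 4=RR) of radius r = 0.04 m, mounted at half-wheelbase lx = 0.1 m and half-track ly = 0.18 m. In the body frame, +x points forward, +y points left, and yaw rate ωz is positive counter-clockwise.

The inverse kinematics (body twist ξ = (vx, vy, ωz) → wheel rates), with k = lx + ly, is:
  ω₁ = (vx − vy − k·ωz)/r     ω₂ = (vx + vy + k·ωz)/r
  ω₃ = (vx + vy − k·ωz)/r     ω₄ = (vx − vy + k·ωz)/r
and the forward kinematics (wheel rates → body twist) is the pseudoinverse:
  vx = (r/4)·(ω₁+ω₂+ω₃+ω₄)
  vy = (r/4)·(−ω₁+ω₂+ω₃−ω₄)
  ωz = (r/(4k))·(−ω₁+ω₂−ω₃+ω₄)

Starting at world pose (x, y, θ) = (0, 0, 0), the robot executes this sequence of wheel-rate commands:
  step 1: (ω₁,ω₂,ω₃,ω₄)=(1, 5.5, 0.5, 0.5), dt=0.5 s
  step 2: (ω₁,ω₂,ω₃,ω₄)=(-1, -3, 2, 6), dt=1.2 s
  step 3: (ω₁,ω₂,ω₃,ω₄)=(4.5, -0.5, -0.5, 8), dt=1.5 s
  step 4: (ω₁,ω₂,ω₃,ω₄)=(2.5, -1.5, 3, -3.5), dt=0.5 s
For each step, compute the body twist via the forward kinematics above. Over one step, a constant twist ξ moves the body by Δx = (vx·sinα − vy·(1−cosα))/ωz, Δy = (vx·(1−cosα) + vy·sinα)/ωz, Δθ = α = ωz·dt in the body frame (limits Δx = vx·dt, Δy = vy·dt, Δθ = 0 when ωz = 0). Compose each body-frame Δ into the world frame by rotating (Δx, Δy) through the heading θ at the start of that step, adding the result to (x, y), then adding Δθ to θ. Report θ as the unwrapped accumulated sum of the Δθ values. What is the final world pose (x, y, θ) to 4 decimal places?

(0.3106, -0.1800, 0.1661)

step 1: ξ=(vx,vy,ωz)=(0.0750, 0.0450, 0.1607), dt=0.5 → body Δ=(0.0366, 0.0240, 0.0804) → world pose (0.0366, 0.0240, 0.0804)
step 2: ξ=(vx,vy,ωz)=(0.0400, -0.0600, 0.0714), dt=1.2 → body Δ=(0.0510, -0.0699, 0.0857) → world pose (0.0930, -0.0416, 0.1661)
step 3: ξ=(vx,vy,ωz)=(0.1150, -0.1350, 0.1250), dt=1.5 → body Δ=(0.1904, -0.1852, 0.1875) → world pose (0.3114, -0.1927, 0.3536)
step 4: ξ=(vx,vy,ωz)=(0.0050, 0.0250, -0.3750), dt=0.5 → body Δ=(0.0037, 0.0122, -0.1875) → world pose (0.3106, -0.1800, 0.1661)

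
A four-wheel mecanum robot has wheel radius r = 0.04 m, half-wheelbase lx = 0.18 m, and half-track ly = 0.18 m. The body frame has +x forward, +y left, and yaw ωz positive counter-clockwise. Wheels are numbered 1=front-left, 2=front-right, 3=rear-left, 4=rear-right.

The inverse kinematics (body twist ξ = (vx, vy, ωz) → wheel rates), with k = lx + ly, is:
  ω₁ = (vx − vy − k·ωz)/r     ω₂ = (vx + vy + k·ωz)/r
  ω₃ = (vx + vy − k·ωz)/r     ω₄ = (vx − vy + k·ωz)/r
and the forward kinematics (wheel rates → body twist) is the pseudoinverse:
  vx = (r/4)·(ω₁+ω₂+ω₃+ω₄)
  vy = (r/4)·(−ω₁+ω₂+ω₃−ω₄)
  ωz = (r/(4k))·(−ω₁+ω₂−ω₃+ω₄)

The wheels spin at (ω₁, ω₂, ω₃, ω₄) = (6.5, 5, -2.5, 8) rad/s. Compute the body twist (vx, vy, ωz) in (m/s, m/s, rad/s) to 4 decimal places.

(0.1700, -0.1200, 0.2500)

k = lx + ly = 0.18 + 0.18 = 0.3600
ω₁+ω₂+ω₃+ω₄ = 17.0000  →  vx = (0.04/4)·17.0000 = 0.1700
−ω₁+ω₂+ω₃−ω₄ = -12.0000  →  vy = (0.04/4)·-12.0000 = -0.1200
−ω₁+ω₂−ω₃+ω₄ = 9.0000  →  ωz = (0.04/1.4400)·9.0000 = 0.2500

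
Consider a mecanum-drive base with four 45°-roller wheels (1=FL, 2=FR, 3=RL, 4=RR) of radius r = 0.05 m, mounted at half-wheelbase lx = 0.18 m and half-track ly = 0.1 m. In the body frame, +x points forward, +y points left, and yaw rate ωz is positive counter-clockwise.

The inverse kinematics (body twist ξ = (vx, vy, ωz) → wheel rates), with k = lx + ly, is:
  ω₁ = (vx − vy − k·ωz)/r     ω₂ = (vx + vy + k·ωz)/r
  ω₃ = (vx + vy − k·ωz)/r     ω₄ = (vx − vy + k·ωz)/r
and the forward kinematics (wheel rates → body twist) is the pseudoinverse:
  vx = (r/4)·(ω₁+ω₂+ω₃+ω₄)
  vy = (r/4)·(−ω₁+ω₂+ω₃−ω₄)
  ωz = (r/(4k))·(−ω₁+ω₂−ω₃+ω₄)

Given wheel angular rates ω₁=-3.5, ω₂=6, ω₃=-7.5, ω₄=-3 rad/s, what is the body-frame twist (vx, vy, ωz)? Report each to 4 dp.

(-0.1000, 0.0625, 0.6250)

k = lx + ly = 0.18 + 0.1 = 0.2800
ω₁+ω₂+ω₃+ω₄ = -8.0000  →  vx = (0.05/4)·-8.0000 = -0.1000
−ω₁+ω₂+ω₃−ω₄ = 5.0000  →  vy = (0.05/4)·5.0000 = 0.0625
−ω₁+ω₂−ω₃+ω₄ = 14.0000  →  ωz = (0.05/1.1200)·14.0000 = 0.6250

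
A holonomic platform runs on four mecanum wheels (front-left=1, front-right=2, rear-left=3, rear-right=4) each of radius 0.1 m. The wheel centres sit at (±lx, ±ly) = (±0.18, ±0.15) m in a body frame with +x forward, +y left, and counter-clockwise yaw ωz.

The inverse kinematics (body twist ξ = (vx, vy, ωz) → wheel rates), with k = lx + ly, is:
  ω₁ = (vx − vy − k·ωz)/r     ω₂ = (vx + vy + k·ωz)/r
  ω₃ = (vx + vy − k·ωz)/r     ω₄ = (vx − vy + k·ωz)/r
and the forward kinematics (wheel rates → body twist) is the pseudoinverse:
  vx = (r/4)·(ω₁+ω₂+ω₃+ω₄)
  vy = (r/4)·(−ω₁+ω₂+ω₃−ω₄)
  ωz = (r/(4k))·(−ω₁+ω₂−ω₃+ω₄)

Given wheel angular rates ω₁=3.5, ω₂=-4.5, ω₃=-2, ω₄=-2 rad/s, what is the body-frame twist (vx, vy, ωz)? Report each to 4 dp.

(-0.1250, -0.2000, -0.6061)

k = lx + ly = 0.18 + 0.15 = 0.3300
ω₁+ω₂+ω₃+ω₄ = -5.0000  →  vx = (0.1/4)·-5.0000 = -0.1250
−ω₁+ω₂+ω₃−ω₄ = -8.0000  →  vy = (0.1/4)·-8.0000 = -0.2000
−ω₁+ω₂−ω₃+ω₄ = -8.0000  →  ωz = (0.1/1.3200)·-8.0000 = -0.6061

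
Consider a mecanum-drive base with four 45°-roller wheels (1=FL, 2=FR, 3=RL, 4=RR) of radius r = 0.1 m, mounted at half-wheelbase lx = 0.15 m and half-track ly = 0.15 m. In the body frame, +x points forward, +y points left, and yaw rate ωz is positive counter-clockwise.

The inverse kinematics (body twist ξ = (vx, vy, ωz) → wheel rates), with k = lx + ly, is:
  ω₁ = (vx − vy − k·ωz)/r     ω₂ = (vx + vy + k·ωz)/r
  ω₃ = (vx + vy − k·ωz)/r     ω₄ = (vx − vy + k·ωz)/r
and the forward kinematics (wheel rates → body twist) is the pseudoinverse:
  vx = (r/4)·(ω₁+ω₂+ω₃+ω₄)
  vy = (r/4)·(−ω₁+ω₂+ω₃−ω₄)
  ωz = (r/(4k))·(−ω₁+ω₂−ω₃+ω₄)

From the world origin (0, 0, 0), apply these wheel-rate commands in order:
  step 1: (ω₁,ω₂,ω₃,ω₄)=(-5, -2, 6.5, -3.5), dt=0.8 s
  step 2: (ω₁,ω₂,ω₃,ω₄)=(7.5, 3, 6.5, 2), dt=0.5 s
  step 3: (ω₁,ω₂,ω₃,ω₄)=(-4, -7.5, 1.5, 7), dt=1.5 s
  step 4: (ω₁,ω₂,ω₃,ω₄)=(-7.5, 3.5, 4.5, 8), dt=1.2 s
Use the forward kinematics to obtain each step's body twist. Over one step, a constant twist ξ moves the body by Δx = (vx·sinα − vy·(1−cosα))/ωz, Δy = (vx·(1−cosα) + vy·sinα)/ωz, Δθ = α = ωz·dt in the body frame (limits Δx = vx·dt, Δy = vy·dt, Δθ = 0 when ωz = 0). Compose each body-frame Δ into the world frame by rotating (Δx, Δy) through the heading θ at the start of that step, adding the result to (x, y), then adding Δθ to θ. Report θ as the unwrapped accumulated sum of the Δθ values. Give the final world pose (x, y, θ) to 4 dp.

(0.0679, 0.1802, 0.8583)

step 1: ξ=(vx,vy,ωz)=(-0.1000, 0.3250, -0.5833), dt=0.8 → body Δ=(-0.0176, 0.2690, -0.4667) → world pose (-0.0176, 0.2690, -0.4667)
step 2: ξ=(vx,vy,ωz)=(0.4750, 0.0000, -0.7500), dt=0.5 → body Δ=(0.2320, -0.0440, -0.3750) → world pose (0.1698, 0.1253, -0.8417)
step 3: ξ=(vx,vy,ωz)=(-0.0750, -0.2250, 0.1667), dt=1.5 → body Δ=(-0.0694, -0.3480, 0.2500) → world pose (-0.1359, -0.0548, -0.5917)
step 4: ξ=(vx,vy,ωz)=(0.2125, 0.1875, 1.2083), dt=1.2 → body Δ=(0.0381, 0.3087, 1.4500) → world pose (0.0679, 0.1802, 0.8583)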